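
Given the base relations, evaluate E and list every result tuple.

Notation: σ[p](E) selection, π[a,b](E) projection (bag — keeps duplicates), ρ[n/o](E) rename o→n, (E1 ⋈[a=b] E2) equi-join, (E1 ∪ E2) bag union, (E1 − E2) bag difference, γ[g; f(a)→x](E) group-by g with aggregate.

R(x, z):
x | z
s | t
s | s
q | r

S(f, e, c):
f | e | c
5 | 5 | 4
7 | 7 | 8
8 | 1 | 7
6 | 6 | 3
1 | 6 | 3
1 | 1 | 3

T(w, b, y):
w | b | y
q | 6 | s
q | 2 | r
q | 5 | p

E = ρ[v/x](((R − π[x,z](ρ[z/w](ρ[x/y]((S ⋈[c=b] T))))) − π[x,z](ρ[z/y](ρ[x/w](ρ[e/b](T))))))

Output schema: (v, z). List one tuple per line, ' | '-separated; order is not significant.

Subexpression sizes:
  R → 3
  S → 6
  T → 3
  (S ⋈[c=b] T) → 0
  ρ[x/y]((S ⋈[c=b] T)) → 0
  ρ[z/w](ρ[x/y]((S ⋈[c=b] T))) → 0
  π[x,z](ρ[z/w](ρ[x/y]((S ⋈[c=b] T)))) → 0
  (R − π[x,z](ρ[z/w](ρ[x/y]((S ⋈[c=b] T))))) → 3
  T → 3
  ρ[e/b](T) → 3
  ρ[x/w](ρ[e/b](T)) → 3
  ρ[z/y](ρ[x/w](ρ[e/b](T))) → 3
  π[x,z](ρ[z/y](ρ[x/w](ρ[e/b](T)))) → 3
  ((R − π[x,z](ρ[z/w](ρ[x/y]((S ⋈[c=b] T))))) − π[x,z](ρ[z/y](ρ[x/w](ρ[e/b](T))))) → 2
  ρ[v/x](((R − π[x,z](ρ[z/w](ρ[x/y]((S ⋈[c=b] T))))) − π[x,z](ρ[z/y](ρ[x/w](ρ[e/b](T)))))) → 2

== RESULT ==
v | z
s | s
s | t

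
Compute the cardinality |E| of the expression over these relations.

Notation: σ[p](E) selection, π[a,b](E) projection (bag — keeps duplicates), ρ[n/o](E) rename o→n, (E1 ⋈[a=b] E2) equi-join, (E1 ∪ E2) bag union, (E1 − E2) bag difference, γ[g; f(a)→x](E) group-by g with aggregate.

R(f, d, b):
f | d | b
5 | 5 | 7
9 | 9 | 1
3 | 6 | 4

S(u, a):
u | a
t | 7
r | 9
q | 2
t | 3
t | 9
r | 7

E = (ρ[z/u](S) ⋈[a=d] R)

Per-node cardinality:
  S → 6
  ρ[z/u](S) → 6
  R → 3
  (ρ[z/u](S) ⋈[a=d] R) → 2

|E| = 2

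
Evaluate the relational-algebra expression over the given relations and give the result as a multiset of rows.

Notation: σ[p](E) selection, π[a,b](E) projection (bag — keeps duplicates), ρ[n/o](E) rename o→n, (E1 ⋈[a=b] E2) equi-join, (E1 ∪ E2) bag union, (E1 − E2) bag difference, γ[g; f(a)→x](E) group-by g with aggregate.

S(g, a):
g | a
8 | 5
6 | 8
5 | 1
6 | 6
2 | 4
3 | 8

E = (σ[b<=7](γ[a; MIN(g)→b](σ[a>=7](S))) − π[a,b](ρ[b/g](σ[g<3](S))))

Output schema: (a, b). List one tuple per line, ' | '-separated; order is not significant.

Subexpression sizes:
  S → 6
  σ[a>=7](S) → 2
  γ[a; MIN(g)→b](σ[a>=7](S)) → 1
  σ[b<=7](γ[a; MIN(g)→b](σ[a>=7](S))) → 1
  S → 6
  σ[g<3](S) → 1
  ρ[b/g](σ[g<3](S)) → 1
  π[a,b](ρ[b/g](σ[g<3](S))) → 1
  (σ[b<=7](γ[a; MIN(g)→b](σ[a>=7](S))) − π[a,b](ρ[b/g](σ[g<3](S)))) → 1

== RESULT ==
a | b
8 | 3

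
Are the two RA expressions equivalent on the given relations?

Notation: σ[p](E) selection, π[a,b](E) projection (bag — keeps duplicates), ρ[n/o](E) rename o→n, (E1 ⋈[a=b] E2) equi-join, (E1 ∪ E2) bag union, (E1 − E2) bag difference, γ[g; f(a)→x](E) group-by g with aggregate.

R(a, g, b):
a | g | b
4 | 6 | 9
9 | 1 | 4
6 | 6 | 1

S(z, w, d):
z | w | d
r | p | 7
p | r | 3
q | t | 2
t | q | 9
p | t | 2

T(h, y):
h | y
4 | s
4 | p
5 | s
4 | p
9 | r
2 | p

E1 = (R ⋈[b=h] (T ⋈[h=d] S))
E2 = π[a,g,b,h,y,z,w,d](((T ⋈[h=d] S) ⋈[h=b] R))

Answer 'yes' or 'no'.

E1 subexpression sizes:
  R → 3
  T → 6
  S → 5
  (T ⋈[h=d] S) → 3
  (R ⋈[b=h] (T ⋈[h=d] S)) → 1
E2 subexpression sizes:
  T → 6
  S → 5
  (T ⋈[h=d] S) → 3
  R → 3
  ((T ⋈[h=d] S) ⋈[h=b] R) → 1
  π[a,g,b,h,y,z,w,d](((T ⋈[h=d] S) ⋈[h=b] R)) → 1

E1 and E2 produce the same multiset:
a | g | b | h | y | z | w | d
4 | 6 | 9 | 9 | r | t | q | 9

yes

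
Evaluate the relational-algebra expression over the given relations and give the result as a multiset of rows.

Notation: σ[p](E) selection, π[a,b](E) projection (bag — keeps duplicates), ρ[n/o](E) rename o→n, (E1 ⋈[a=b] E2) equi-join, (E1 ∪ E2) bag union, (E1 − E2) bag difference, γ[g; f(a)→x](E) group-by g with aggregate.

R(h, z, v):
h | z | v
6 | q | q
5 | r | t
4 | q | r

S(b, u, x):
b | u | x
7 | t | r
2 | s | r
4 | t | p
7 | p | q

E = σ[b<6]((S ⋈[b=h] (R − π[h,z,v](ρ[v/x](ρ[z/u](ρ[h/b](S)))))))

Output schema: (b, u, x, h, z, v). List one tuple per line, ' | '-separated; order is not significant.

Subexpression sizes:
  S → 4
  R → 3
  S → 4
  ρ[h/b](S) → 4
  ρ[z/u](ρ[h/b](S)) → 4
  ρ[v/x](ρ[z/u](ρ[h/b](S))) → 4
  π[h,z,v](ρ[v/x](ρ[z/u](ρ[h/b](S)))) → 4
  (R − π[h,z,v](ρ[v/x](ρ[z/u](ρ[h/b](S))))) → 3
  (S ⋈[b=h] (R − π[h,z,v](ρ[v/x](ρ[z/u](ρ[h/b](S)))))) → 1
  σ[b<6]((S ⋈[b=h] (R − π[h,z,v](ρ[v/x](ρ[z/u](ρ[h/b](S))))))) → 1

== RESULT ==
b | u | x | h | z | v
4 | t | p | 4 | q | r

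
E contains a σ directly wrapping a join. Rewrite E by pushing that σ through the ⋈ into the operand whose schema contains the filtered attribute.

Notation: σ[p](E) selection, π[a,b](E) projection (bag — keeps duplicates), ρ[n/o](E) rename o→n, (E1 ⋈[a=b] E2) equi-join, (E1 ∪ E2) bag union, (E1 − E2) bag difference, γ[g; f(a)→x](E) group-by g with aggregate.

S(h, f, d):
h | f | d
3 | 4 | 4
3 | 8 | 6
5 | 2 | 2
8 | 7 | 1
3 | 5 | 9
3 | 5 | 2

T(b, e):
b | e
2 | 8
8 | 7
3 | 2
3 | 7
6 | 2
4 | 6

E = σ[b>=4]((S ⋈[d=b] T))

σ filters on b, owned by the right side.
E' = (S ⋈[d=b] σ[b>=4](T))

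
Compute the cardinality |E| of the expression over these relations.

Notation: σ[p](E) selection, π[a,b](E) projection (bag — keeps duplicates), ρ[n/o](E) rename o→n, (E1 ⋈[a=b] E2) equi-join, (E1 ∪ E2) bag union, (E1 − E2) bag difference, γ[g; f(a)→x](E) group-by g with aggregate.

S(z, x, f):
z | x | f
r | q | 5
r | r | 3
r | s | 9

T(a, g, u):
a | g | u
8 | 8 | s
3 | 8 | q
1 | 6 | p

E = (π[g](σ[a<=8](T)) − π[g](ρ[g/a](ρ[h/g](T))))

Stepwise |·|:
  T → 3
  σ[a<=8](T) → 3
  π[g](σ[a<=8](T)) → 3
  T → 3
  ρ[h/g](T) → 3
  ρ[g/a](ρ[h/g](T)) → 3
  π[g](ρ[g/a](ρ[h/g](T))) → 3
  (π[g](σ[a<=8](T)) − π[g](ρ[g/a](ρ[h/g](T)))) → 2

|E| = 2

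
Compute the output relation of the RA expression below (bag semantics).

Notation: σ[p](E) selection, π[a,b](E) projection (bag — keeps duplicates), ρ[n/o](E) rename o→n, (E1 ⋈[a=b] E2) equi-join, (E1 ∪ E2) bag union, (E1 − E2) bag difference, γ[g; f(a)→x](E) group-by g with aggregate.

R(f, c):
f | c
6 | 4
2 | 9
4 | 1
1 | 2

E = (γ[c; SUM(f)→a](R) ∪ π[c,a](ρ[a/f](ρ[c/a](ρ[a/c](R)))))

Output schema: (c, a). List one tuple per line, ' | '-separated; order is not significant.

Per-node cardinality:
  R → 4
  γ[c; SUM(f)→a](R) → 4
  R → 4
  ρ[a/c](R) → 4
  ρ[c/a](ρ[a/c](R)) → 4
  ρ[a/f](ρ[c/a](ρ[a/c](R))) → 4
  π[c,a](ρ[a/f](ρ[c/a](ρ[a/c](R)))) → 4
  (γ[c; SUM(f)→a](R) ∪ π[c,a](ρ[a/f](ρ[c/a](ρ[a/c](R))))) → 8

== RESULT ==
c | a
1 | 4
1 | 4
2 | 1
2 | 1
4 | 6
4 | 6
9 | 2
9 | 2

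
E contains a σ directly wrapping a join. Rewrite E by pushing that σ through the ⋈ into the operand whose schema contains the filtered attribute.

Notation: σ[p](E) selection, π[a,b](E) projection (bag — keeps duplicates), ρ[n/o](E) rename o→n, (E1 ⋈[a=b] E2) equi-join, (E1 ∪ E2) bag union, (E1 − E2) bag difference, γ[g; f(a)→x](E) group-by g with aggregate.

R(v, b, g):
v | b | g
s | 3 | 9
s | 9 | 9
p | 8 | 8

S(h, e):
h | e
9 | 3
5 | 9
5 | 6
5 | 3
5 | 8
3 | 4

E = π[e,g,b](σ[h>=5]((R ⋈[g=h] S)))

σ filters on h, owned by the right side.
E' = π[e,g,b]((R ⋈[g=h] σ[h>=5](S)))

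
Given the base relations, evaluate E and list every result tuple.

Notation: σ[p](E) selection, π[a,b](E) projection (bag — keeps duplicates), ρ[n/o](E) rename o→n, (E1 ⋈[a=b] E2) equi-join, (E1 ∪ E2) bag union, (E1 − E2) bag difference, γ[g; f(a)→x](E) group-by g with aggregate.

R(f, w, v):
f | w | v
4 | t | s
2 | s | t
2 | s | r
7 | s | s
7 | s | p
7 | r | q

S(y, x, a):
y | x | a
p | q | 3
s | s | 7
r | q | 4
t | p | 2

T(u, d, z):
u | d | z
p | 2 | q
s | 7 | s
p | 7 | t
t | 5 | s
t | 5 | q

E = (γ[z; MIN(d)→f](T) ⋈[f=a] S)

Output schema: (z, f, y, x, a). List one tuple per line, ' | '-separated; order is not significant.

Stepwise |·|:
  T → 5
  γ[z; MIN(d)→f](T) → 3
  S → 4
  (γ[z; MIN(d)→f](T) ⋈[f=a] S) → 2

== RESULT ==
z | f | y | x | a
q | 2 | t | p | 2
t | 7 | s | s | 7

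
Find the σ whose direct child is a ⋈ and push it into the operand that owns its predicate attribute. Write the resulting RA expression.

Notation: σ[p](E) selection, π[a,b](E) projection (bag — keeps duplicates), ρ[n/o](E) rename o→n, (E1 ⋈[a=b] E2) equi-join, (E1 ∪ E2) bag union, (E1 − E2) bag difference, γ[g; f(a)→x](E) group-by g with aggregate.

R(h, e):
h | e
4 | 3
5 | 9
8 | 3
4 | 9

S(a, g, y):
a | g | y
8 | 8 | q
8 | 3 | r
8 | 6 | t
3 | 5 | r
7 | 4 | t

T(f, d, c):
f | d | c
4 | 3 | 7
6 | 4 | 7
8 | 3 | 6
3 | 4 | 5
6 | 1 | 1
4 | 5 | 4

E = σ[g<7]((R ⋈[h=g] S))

σ filters on g, owned by the right side.
E' = (R ⋈[h=g] σ[g<7](S))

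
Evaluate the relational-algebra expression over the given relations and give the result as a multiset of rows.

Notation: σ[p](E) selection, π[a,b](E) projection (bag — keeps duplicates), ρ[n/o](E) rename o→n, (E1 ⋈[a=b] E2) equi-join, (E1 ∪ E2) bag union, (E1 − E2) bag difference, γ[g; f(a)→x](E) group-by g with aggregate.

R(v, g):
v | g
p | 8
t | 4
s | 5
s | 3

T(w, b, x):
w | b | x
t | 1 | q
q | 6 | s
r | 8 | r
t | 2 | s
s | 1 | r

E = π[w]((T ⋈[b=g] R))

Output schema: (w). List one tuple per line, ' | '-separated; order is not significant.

Subexpression sizes:
  T → 5
  R → 4
  (T ⋈[b=g] R) → 1
  π[w]((T ⋈[b=g] R)) → 1

== RESULT ==
w
r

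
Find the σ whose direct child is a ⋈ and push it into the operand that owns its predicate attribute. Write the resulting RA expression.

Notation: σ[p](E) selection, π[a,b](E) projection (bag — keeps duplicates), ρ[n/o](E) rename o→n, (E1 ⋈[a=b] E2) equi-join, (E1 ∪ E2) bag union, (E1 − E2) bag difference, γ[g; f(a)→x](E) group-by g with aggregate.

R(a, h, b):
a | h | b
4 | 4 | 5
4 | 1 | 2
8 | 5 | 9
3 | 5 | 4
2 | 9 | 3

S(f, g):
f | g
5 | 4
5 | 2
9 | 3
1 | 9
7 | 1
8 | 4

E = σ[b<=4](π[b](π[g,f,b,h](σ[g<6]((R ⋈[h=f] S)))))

σ filters on g, owned by the right side.
E' = σ[b<=4](π[b](π[g,f,b,h]((R ⋈[h=f] σ[g<6](S)))))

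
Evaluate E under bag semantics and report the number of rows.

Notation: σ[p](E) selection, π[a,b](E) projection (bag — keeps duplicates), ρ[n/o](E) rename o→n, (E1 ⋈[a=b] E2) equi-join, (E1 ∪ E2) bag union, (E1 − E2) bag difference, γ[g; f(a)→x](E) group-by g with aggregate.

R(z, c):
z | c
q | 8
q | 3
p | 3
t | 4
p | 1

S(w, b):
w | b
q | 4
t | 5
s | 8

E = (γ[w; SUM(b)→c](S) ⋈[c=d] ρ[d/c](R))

Subexpression sizes:
  S → 3
  γ[w; SUM(b)→c](S) → 3
  R → 5
  ρ[d/c](R) → 5
  (γ[w; SUM(b)→c](S) ⋈[c=d] ρ[d/c](R)) → 2

|E| = 2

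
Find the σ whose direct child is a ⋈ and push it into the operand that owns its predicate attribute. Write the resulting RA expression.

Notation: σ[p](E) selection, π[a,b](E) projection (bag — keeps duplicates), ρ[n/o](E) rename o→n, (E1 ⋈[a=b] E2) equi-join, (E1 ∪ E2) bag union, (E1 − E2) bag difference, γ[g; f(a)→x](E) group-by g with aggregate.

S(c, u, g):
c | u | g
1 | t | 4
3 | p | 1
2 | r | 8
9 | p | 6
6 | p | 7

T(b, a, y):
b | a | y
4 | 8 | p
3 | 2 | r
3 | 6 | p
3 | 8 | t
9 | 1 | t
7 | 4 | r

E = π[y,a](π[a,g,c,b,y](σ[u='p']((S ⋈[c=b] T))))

σ filters on u, owned by the left side.
E' = π[y,a](π[a,g,c,b,y]((σ[u='p'](S) ⋈[c=b] T)))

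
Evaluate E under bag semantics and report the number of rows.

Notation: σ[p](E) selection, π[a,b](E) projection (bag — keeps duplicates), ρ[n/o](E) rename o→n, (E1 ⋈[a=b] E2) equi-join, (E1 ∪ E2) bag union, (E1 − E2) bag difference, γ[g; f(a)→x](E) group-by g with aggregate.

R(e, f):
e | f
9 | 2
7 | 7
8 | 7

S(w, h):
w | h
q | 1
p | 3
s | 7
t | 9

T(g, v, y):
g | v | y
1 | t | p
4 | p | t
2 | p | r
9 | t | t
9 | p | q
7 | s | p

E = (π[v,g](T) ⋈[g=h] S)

Per-node cardinality:
  T → 6
  π[v,g](T) → 6
  S → 4
  (π[v,g](T) ⋈[g=h] S) → 4

|E| = 4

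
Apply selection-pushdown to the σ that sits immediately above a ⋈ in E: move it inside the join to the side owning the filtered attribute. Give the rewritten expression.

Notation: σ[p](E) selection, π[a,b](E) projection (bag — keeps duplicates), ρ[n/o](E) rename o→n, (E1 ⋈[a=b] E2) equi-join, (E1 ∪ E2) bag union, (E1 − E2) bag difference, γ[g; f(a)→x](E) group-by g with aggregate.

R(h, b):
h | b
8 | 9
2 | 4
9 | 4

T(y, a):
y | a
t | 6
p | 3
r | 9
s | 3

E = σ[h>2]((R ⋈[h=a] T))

σ filters on h, owned by the left side.
E' = (σ[h>2](R) ⋈[h=a] T)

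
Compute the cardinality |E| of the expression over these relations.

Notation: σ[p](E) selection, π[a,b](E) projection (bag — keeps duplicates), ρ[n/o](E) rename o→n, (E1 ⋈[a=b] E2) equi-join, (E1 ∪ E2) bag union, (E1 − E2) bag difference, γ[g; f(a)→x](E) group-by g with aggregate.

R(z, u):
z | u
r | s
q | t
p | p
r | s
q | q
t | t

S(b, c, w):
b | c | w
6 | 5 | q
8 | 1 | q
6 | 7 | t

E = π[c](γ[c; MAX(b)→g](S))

Subexpression sizes:
  S → 3
  γ[c; MAX(b)→g](S) → 3
  π[c](γ[c; MAX(b)→g](S)) → 3

|E| = 3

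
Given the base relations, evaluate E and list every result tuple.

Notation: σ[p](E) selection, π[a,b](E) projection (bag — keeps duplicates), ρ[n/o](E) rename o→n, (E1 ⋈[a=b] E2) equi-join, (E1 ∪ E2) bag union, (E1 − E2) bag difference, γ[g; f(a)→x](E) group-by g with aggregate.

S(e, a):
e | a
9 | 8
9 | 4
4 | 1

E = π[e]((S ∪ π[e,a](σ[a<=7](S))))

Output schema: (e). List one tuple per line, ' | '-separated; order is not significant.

Per-node cardinality:
  S → 3
  S → 3
  σ[a<=7](S) → 2
  π[e,a](σ[a<=7](S)) → 2
  (S ∪ π[e,a](σ[a<=7](S))) → 5
  π[e]((S ∪ π[e,a](σ[a<=7](S)))) → 5

== RESULT ==
e
4
4
9
9
9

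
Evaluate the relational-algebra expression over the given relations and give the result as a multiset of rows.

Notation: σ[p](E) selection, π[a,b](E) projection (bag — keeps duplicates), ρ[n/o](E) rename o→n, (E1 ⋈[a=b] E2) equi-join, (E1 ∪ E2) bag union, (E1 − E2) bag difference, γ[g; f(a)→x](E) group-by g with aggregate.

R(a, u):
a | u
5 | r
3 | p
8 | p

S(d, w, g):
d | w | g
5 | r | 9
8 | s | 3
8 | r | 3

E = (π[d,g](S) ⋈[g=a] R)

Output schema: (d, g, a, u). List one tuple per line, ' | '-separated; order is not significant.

Row counts bottom-up:
  S → 3
  π[d,g](S) → 3
  R → 3
  (π[d,g](S) ⋈[g=a] R) → 2

== RESULT ==
d | g | a | u
8 | 3 | 3 | p
8 | 3 | 3 | p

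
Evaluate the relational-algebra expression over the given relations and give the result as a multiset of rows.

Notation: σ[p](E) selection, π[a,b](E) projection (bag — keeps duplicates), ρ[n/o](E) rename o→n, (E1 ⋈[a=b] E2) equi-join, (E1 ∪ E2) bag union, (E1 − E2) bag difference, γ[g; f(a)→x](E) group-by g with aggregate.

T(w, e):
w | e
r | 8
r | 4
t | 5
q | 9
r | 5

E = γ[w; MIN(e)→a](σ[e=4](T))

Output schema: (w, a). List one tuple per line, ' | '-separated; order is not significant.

Stepwise |·|:
  T → 5
  σ[e=4](T) → 1
  γ[w; MIN(e)→a](σ[e=4](T)) → 1

== RESULT ==
w | a
r | 4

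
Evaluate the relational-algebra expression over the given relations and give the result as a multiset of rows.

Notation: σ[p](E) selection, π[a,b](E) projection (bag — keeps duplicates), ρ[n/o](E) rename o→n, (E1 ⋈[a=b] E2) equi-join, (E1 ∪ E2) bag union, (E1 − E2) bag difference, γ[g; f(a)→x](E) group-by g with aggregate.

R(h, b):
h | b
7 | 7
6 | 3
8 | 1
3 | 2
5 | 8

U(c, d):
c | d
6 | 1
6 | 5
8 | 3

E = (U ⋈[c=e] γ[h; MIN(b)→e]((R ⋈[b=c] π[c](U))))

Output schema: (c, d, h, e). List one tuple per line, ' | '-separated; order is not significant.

Subexpression sizes:
  U → 3
  R → 5
  U → 3
  π[c](U) → 3
  (R ⋈[b=c] π[c](U)) → 1
  γ[h; MIN(b)→e]((R ⋈[b=c] π[c](U))) → 1
  (U ⋈[c=e] γ[h; MIN(b)→e]((R ⋈[b=c] π[c](U)))) → 1

== RESULT ==
c | d | h | e
8 | 3 | 5 | 8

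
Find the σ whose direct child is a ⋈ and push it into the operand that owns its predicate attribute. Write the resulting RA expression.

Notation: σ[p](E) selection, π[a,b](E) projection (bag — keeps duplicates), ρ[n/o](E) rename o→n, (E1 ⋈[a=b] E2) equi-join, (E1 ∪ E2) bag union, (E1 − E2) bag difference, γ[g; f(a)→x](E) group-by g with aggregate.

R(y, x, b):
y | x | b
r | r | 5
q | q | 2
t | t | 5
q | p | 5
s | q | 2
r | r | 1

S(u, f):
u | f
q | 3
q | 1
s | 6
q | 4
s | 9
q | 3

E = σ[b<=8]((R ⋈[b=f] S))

σ filters on b, owned by the left side.
E' = (σ[b<=8](R) ⋈[b=f] S)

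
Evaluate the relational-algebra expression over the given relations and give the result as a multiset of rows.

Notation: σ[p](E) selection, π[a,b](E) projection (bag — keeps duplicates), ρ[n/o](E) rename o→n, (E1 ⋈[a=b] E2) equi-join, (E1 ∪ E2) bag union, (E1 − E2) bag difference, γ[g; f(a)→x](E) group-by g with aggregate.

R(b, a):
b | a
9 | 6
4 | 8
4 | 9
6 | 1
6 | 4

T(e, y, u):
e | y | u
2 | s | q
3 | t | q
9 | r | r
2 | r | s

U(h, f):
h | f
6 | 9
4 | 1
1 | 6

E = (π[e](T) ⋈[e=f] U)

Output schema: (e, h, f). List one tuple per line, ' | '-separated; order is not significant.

Subexpression sizes:
  T → 4
  π[e](T) → 4
  U → 3
  (π[e](T) ⋈[e=f] U) → 1

== RESULT ==
e | h | f
9 | 6 | 9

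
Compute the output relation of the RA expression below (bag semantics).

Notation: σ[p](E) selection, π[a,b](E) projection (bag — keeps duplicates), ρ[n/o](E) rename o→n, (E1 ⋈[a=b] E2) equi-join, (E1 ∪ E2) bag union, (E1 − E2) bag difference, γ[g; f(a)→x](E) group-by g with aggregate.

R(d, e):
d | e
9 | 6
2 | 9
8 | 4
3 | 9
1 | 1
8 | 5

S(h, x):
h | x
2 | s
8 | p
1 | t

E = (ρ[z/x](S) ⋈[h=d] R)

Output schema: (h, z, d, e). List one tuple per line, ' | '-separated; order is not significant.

Per-node cardinality:
  S → 3
  ρ[z/x](S) → 3
  R → 6
  (ρ[z/x](S) ⋈[h=d] R) → 4

== RESULT ==
h | z | d | e
1 | t | 1 | 1
2 | s | 2 | 9
8 | p | 8 | 4
8 | p | 8 | 5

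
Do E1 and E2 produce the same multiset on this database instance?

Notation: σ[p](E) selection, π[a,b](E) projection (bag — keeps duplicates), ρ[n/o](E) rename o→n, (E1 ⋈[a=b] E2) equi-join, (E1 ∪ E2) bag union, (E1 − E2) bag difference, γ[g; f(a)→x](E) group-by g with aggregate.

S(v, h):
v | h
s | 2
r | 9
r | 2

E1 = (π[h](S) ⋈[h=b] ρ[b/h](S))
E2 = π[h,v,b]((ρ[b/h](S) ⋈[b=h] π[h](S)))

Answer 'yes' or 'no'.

E1 row counts bottom-up:
  S → 3
  π[h](S) → 3
  S → 3
  ρ[b/h](S) → 3
  (π[h](S) ⋈[h=b] ρ[b/h](S)) → 5
E2 row counts bottom-up:
  S → 3
  ρ[b/h](S) → 3
  S → 3
  π[h](S) → 3
  (ρ[b/h](S) ⋈[b=h] π[h](S)) → 5
  π[h,v,b]((ρ[b/h](S) ⋈[b=h] π[h](S))) → 5

E1 and E2 produce the same multiset:
h | v | b
2 | r | 2
2 | r | 2
2 | s | 2
2 | s | 2
9 | r | 9

yes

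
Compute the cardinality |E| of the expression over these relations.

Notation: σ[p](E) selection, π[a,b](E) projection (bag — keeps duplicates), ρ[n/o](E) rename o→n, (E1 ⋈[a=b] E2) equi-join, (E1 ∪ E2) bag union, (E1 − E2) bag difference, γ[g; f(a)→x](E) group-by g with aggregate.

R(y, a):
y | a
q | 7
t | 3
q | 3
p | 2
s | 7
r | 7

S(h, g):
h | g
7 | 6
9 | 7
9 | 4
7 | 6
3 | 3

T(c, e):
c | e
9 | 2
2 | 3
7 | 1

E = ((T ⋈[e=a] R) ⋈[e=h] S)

Row counts bottom-up:
  T → 3
  R → 6
  (T ⋈[e=a] R) → 3
  S → 5
  ((T ⋈[e=a] R) ⋈[e=h] S) → 2

|E| = 2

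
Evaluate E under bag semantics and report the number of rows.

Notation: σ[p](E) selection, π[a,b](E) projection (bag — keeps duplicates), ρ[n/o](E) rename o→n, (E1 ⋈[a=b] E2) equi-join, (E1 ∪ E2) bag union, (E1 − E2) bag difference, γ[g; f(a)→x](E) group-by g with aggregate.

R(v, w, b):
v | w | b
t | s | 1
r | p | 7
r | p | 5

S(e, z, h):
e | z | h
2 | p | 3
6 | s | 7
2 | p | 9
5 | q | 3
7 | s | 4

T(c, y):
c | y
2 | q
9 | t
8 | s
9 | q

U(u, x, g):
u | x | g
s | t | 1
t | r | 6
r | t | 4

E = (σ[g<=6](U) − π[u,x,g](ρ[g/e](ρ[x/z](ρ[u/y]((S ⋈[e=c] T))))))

Per-node cardinality:
  U → 3
  σ[g<=6](U) → 3
  S → 5
  T → 4
  (S ⋈[e=c] T) → 2
  ρ[u/y]((S ⋈[e=c] T)) → 2
  ρ[x/z](ρ[u/y]((S ⋈[e=c] T))) → 2
  ρ[g/e](ρ[x/z](ρ[u/y]((S ⋈[e=c] T)))) → 2
  π[u,x,g](ρ[g/e](ρ[x/z](ρ[u/y]((S ⋈[e=c] T))))) → 2
  (σ[g<=6](U) − π[u,x,g](ρ[g/e](ρ[x/z](ρ[u/y]((S ⋈[e=c] T)))))) → 3

|E| = 3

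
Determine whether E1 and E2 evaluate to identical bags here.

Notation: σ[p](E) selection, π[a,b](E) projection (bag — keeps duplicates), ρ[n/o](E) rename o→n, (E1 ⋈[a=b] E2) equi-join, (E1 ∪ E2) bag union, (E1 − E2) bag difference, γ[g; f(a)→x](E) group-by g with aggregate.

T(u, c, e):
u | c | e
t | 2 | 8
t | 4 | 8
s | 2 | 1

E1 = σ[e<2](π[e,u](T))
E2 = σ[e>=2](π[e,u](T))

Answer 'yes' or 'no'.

E1 subexpression sizes:
  T → 3
  π[e,u](T) → 3
  σ[e<2](π[e,u](T)) → 1
E2 subexpression sizes:
  T → 3
  π[e,u](T) → 3
  σ[e>=2](π[e,u](T)) → 2

E1 result:
e | u
1 | s
E2 result:
e | u
8 | t
8 | t
Witness: (8, 't') appears 0× in E1 but 2× in E2.

no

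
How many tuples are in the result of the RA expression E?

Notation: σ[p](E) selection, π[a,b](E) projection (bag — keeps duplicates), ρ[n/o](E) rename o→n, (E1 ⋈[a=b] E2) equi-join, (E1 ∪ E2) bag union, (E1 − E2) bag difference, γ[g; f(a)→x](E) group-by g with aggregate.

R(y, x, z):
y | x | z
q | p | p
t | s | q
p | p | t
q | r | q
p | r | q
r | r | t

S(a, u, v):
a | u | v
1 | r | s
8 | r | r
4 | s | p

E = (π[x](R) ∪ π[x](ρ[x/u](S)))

Row counts bottom-up:
  R → 6
  π[x](R) → 6
  S → 3
  ρ[x/u](S) → 3
  π[x](ρ[x/u](S)) → 3
  (π[x](R) ∪ π[x](ρ[x/u](S))) → 9

|E| = 9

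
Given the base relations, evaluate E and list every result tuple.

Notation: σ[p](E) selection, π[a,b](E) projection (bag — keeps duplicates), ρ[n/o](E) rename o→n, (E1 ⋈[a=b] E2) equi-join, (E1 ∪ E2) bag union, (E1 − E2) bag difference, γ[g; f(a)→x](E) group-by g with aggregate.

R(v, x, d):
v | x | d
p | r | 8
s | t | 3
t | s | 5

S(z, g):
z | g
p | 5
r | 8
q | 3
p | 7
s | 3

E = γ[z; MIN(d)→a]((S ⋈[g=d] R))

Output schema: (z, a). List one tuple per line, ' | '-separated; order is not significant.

Per-node cardinality:
  S → 5
  R → 3
  (S ⋈[g=d] R) → 4
  γ[z; MIN(d)→a]((S ⋈[g=d] R)) → 4

== RESULT ==
z | a
p | 5
q | 3
r | 8
s | 3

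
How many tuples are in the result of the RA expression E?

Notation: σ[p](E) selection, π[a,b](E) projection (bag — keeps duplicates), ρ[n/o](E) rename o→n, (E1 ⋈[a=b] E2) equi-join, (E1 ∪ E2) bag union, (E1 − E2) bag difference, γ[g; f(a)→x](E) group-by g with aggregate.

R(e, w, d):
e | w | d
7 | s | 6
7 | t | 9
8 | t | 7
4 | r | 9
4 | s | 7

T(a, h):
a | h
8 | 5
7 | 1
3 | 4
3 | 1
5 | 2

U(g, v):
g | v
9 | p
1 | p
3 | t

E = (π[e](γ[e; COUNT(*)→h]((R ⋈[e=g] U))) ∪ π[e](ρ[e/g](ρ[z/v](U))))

Subexpression sizes:
  R → 5
  U → 3
  (R ⋈[e=g] U) → 0
  γ[e; COUNT(*)→h]((R ⋈[e=g] U)) → 0
  π[e](γ[e; COUNT(*)→h]((R ⋈[e=g] U))) → 0
  U → 3
  ρ[z/v](U) → 3
  ρ[e/g](ρ[z/v](U)) → 3
  π[e](ρ[e/g](ρ[z/v](U))) → 3
  (π[e](γ[e; COUNT(*)→h]((R ⋈[e=g] U))) ∪ π[e](ρ[e/g](ρ[z/v](U)))) → 3

|E| = 3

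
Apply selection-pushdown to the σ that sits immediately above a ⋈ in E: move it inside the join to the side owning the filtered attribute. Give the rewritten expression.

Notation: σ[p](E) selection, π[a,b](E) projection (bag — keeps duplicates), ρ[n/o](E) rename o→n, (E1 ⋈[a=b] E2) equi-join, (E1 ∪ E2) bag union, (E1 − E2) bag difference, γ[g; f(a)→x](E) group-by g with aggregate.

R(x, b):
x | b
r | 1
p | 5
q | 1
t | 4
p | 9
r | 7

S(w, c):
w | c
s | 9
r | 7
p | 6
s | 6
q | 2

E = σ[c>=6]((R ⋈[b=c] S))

σ filters on c, owned by the right side.
E' = (R ⋈[b=c] σ[c>=6](S))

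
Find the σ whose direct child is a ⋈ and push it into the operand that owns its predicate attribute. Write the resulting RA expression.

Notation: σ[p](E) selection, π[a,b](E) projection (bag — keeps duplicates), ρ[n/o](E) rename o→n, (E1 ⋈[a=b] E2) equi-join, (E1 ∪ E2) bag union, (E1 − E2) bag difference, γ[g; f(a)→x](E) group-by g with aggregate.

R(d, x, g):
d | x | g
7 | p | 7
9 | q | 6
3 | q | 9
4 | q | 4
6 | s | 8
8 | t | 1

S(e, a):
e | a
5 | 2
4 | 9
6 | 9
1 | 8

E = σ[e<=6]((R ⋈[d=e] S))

σ filters on e, owned by the right side.
E' = (R ⋈[d=e] σ[e<=6](S))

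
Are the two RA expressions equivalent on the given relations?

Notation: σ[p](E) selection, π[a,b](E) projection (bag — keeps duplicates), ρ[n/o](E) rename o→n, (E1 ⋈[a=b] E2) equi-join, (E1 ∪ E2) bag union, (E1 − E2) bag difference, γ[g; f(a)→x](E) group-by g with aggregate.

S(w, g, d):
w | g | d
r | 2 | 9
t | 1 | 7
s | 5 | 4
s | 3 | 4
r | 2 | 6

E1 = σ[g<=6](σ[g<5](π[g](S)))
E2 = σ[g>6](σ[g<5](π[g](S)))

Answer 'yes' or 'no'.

E1 per-node cardinality:
  S → 5
  π[g](S) → 5
  σ[g<5](π[g](S)) → 4
  σ[g<=6](σ[g<5](π[g](S))) → 4
E2 per-node cardinality:
  S → 5
  π[g](S) → 5
  σ[g<5](π[g](S)) → 4
  σ[g>6](σ[g<5](π[g](S))) → 0

E1 result:
g
1
2
2
3
E2 result:
g
(0 rows)
Witness: (1,) appears 1× in E1 but 0× in E2.

no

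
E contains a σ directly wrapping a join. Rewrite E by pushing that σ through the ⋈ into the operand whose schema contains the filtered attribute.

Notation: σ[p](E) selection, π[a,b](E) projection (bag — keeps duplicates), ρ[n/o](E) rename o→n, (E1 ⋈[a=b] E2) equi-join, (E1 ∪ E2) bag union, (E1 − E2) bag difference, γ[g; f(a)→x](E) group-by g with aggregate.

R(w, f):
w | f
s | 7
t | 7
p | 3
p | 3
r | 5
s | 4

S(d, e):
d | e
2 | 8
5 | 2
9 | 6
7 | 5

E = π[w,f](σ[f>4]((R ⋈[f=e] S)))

σ filters on f, owned by the left side.
E' = π[w,f]((σ[f>4](R) ⋈[f=e] S))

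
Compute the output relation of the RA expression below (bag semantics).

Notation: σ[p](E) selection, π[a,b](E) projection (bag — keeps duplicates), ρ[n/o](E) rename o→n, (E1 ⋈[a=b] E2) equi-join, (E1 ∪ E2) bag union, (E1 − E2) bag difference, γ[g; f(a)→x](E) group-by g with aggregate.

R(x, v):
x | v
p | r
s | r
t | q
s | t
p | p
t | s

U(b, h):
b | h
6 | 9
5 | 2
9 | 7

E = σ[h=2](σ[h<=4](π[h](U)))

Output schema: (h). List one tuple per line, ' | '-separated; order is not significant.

Row counts bottom-up:
  U → 3
  π[h](U) → 3
  σ[h<=4](π[h](U)) → 1
  σ[h=2](σ[h<=4](π[h](U))) → 1

== RESULT ==
h
2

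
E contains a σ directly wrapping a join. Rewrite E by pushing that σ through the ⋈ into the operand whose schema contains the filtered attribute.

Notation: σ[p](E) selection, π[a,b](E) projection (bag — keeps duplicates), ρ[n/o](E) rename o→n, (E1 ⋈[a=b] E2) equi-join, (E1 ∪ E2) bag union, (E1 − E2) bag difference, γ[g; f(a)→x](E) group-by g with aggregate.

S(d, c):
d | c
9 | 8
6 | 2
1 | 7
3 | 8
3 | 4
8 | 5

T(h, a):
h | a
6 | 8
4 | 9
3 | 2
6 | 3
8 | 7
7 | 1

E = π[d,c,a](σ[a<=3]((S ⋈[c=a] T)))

σ filters on a, owned by the right side.
E' = π[d,c,a]((S ⋈[c=a] σ[a<=3](T)))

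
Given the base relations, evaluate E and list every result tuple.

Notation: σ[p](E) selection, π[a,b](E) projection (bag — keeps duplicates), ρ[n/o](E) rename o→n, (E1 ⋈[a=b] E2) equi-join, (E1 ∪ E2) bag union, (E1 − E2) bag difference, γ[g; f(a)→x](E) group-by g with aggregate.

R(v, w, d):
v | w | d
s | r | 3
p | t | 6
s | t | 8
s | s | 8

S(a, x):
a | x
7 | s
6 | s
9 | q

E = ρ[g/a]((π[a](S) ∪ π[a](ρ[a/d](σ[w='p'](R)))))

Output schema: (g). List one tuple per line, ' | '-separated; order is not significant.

Per-node cardinality:
  S → 3
  π[a](S) → 3
  R → 4
  σ[w='p'](R) → 0
  ρ[a/d](σ[w='p'](R)) → 0
  π[a](ρ[a/d](σ[w='p'](R))) → 0
  (π[a](S) ∪ π[a](ρ[a/d](σ[w='p'](R)))) → 3
  ρ[g/a]((π[a](S) ∪ π[a](ρ[a/d](σ[w='p'](R))))) → 3

== RESULT ==
g
6
7
9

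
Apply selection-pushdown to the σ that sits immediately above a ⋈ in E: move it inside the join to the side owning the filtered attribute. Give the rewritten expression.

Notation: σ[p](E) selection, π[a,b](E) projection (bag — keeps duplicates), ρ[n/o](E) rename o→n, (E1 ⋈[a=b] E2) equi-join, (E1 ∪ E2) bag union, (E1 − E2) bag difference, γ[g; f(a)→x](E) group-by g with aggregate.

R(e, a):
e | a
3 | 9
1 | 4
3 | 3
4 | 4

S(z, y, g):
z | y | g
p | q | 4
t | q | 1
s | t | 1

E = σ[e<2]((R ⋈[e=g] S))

σ filters on e, owned by the left side.
E' = (σ[e<2](R) ⋈[e=g] S)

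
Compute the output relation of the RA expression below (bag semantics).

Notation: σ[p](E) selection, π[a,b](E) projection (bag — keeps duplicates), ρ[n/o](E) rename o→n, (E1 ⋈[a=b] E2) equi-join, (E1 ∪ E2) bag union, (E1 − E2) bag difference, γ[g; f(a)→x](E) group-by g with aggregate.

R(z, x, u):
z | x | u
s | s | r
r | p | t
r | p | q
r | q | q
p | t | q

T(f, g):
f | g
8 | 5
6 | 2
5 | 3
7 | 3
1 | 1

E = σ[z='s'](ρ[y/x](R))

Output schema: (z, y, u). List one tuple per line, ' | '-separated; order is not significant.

Row counts bottom-up:
  R → 5
  ρ[y/x](R) → 5
  σ[z='s'](ρ[y/x](R)) → 1

== RESULT ==
z | y | u
s | s | r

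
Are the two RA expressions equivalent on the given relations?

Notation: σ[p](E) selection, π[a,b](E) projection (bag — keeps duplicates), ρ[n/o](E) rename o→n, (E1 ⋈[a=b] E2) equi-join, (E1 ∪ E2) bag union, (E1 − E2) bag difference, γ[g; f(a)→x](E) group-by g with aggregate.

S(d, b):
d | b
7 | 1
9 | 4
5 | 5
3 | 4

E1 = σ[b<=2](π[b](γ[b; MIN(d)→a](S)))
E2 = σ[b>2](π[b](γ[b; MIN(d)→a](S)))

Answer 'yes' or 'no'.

E1 stepwise |·|:
  S → 4
  γ[b; MIN(d)→a](S) → 3
  π[b](γ[b; MIN(d)→a](S)) → 3
  σ[b<=2](π[b](γ[b; MIN(d)→a](S))) → 1
E2 stepwise |·|:
  S → 4
  γ[b; MIN(d)→a](S) → 3
  π[b](γ[b; MIN(d)→a](S)) → 3
  σ[b>2](π[b](γ[b; MIN(d)→a](S))) → 2

E1 result:
b
1
E2 result:
b
4
5
Witness: (1,) appears 1× in E1 but 0× in E2.

no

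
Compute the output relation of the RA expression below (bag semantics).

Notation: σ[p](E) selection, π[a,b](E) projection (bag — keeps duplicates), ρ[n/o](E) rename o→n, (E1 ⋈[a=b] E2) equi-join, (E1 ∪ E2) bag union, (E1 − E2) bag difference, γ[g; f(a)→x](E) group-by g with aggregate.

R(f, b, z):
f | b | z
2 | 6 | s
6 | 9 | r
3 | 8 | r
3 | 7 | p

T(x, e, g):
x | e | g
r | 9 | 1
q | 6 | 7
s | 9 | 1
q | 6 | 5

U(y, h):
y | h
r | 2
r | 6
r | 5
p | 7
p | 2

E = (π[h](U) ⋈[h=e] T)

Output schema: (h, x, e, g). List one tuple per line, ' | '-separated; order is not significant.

Per-node cardinality:
  U → 5
  π[h](U) → 5
  T → 4
  (π[h](U) ⋈[h=e] T) → 2

== RESULT ==
h | x | e | g
6 | q | 6 | 5
6 | q | 6 | 7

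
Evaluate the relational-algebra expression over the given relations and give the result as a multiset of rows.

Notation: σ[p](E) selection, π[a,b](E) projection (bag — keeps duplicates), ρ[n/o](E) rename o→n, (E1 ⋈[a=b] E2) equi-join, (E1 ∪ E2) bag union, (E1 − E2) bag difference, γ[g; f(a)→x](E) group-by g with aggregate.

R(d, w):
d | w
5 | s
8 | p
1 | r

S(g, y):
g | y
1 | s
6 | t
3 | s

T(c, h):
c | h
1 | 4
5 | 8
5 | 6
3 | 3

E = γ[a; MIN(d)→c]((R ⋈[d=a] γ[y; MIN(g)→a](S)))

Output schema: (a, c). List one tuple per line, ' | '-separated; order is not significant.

Row counts bottom-up:
  R → 3
  S → 3
  γ[y; MIN(g)→a](S) → 2
  (R ⋈[d=a] γ[y; MIN(g)→a](S)) → 1
  γ[a; MIN(d)→c]((R ⋈[d=a] γ[y; MIN(g)→a](S))) → 1

== RESULT ==
a | c
1 | 1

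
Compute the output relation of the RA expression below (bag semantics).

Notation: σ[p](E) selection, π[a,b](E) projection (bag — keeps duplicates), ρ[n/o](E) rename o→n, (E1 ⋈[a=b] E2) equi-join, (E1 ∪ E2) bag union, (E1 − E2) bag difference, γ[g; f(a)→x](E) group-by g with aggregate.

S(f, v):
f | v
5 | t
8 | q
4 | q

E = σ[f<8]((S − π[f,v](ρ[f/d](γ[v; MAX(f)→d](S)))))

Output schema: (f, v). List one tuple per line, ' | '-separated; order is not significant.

Row counts bottom-up:
  S → 3
  S → 3
  γ[v; MAX(f)→d](S) → 2
  ρ[f/d](γ[v; MAX(f)→d](S)) → 2
  π[f,v](ρ[f/d](γ[v; MAX(f)→d](S))) → 2
  (S − π[f,v](ρ[f/d](γ[v; MAX(f)→d](S)))) → 1
  σ[f<8]((S − π[f,v](ρ[f/d](γ[v; MAX(f)→d](S))))) → 1

== RESULT ==
f | v
4 | q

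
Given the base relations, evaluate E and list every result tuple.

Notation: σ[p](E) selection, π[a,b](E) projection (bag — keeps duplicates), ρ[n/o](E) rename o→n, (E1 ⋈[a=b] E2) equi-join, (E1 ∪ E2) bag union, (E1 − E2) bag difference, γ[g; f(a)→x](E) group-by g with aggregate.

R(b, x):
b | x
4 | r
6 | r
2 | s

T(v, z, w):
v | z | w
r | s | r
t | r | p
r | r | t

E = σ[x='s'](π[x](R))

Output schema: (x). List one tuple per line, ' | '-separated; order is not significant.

Subexpression sizes:
  R → 3
  π[x](R) → 3
  σ[x='s'](π[x](R)) → 1

== RESULT ==
x
s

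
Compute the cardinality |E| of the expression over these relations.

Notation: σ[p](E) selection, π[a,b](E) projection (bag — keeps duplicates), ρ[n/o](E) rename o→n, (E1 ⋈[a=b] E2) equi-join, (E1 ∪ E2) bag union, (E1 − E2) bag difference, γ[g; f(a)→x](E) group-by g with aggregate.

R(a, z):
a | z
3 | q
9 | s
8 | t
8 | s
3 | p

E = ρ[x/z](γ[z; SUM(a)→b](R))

Stepwise |·|:
  R → 5
  γ[z; SUM(a)→b](R) → 4
  ρ[x/z](γ[z; SUM(a)→b](R)) → 4

|E| = 4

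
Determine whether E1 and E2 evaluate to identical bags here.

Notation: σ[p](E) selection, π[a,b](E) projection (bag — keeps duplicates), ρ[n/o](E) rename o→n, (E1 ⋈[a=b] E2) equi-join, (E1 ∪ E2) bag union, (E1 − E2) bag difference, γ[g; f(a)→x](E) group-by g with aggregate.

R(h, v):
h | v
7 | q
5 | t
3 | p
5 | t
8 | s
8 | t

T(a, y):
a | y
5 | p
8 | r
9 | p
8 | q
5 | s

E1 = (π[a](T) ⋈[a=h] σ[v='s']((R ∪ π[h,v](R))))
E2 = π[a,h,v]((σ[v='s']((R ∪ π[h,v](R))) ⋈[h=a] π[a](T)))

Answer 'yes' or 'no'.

E1 per-node cardinality:
  T → 5
  π[a](T) → 5
  R → 6
  R → 6
  π[h,v](R) → 6
  (R ∪ π[h,v](R)) → 12
  σ[v='s']((R ∪ π[h,v](R))) → 2
  (π[a](T) ⋈[a=h] σ[v='s']((R ∪ π[h,v](R)))) → 4
E2 per-node cardinality:
  R → 6
  R → 6
  π[h,v](R) → 6
  (R ∪ π[h,v](R)) → 12
  σ[v='s']((R ∪ π[h,v](R))) → 2
  T → 5
  π[a](T) → 5
  (σ[v='s']((R ∪ π[h,v](R))) ⋈[h=a] π[a](T)) → 4
  π[a,h,v]((σ[v='s']((R ∪ π[h,v](R))) ⋈[h=a] π[a](T))) → 4

E1 and E2 produce the same multiset:
a | h | v
8 | 8 | s
8 | 8 | s
8 | 8 | s
8 | 8 | s

yes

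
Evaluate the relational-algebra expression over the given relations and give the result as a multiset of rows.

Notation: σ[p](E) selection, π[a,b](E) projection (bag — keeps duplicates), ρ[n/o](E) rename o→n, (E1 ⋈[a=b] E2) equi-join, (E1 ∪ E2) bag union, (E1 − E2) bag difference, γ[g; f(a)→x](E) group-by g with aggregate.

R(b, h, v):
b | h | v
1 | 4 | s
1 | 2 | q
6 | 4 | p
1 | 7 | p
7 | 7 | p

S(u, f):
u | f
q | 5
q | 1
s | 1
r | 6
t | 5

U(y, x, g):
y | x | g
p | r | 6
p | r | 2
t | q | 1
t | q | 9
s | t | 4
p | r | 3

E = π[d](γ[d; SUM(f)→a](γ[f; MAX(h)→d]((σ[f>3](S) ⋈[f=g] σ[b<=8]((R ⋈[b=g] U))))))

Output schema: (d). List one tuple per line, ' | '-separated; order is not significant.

Subexpression sizes:
  S → 5
  σ[f>3](S) → 3
  R → 5
  U → 6
  (R ⋈[b=g] U) → 4
  σ[b<=8]((R ⋈[b=g] U)) → 4
  (σ[f>3](S) ⋈[f=g] σ[b<=8]((R ⋈[b=g] U))) → 1
  γ[f; MAX(h)→d]((σ[f>3](S) ⋈[f=g] σ[b<=8]((R ⋈[b=g] U)))) → 1
  γ[d; SUM(f)→a](γ[f; MAX(h)→d]((σ[f>3](S) ⋈[f=g] σ[b<=8]((R ⋈[b=g] U))))) → 1
  π[d](γ[d; SUM(f)→a](γ[f; MAX(h)→d]((σ[f>3](S) ⋈[f=g] σ[b<=8]((R ⋈[b=g] U)))))) → 1

== RESULT ==
d
4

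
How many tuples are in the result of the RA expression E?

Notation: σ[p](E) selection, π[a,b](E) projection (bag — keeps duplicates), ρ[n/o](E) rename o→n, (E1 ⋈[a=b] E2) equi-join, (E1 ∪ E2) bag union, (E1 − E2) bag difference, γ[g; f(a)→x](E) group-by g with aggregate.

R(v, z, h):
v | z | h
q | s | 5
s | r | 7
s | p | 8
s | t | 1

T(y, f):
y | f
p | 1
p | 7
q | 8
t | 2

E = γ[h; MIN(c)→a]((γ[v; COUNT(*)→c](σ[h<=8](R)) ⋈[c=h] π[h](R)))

Subexpression sizes:
  R → 4
  σ[h<=8](R) → 4
  γ[v; COUNT(*)→c](σ[h<=8](R)) → 2
  R → 4
  π[h](R) → 4
  (γ[v; COUNT(*)→c](σ[h<=8](R)) ⋈[c=h] π[h](R)) → 1
  γ[h; MIN(c)→a]((γ[v; COUNT(*)→c](σ[h<=8](R)) ⋈[c=h] π[h](R))) → 1

|E| = 1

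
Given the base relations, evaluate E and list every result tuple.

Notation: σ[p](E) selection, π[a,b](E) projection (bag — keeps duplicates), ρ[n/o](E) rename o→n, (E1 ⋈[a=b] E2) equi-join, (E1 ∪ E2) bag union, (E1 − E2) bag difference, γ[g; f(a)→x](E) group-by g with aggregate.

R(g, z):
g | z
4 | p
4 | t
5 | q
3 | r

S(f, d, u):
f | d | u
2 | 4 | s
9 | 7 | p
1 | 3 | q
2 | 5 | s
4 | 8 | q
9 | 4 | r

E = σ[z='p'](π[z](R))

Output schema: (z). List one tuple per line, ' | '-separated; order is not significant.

Per-node cardinality:
  R → 4
  π[z](R) → 4
  σ[z='p'](π[z](R)) → 1

== RESULT ==
z
p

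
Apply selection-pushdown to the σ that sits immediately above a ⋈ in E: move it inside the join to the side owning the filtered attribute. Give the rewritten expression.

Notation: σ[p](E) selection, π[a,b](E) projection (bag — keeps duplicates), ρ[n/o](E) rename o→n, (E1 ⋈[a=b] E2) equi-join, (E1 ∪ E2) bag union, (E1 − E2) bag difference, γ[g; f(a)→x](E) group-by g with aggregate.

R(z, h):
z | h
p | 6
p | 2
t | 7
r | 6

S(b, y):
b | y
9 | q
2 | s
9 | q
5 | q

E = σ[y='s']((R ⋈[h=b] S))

σ filters on y, owned by the right side.
E' = (R ⋈[h=b] σ[y='s'](S))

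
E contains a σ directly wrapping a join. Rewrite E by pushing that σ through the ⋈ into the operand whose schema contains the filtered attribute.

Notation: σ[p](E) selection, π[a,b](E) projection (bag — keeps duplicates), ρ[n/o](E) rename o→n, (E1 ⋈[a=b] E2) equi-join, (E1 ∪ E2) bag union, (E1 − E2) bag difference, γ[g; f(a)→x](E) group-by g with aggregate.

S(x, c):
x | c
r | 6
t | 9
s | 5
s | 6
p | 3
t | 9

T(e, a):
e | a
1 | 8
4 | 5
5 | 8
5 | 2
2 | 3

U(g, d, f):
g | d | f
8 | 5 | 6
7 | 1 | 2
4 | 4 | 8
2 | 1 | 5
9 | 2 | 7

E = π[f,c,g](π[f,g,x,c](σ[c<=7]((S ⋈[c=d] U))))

σ filters on c, owned by the left side.
E' = π[f,c,g](π[f,g,x,c]((σ[c<=7](S) ⋈[c=d] U)))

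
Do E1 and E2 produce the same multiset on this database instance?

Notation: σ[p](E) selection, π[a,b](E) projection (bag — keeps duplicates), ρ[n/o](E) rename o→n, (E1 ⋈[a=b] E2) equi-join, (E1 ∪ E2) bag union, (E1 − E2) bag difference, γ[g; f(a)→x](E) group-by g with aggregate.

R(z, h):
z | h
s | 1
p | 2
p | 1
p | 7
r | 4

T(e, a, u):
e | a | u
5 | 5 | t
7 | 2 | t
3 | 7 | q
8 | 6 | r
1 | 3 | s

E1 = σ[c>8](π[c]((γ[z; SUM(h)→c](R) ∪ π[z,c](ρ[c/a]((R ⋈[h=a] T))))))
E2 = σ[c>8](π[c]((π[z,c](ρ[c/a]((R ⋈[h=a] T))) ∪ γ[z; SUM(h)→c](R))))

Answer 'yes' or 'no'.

E1 stepwise |·|:
  R → 5
  γ[z; SUM(h)→c](R) → 3
  R → 5
  T → 5
  (R ⋈[h=a] T) → 2
  ρ[c/a]((R ⋈[h=a] T)) → 2
  π[z,c](ρ[c/a]((R ⋈[h=a] T))) → 2
  (γ[z; SUM(h)→c](R) ∪ π[z,c](ρ[c/a]((R ⋈[h=a] T)))) → 5
  π[c]((γ[z; SUM(h)→c](R) ∪ π[z,c](ρ[c/a]((R ⋈[h=a] T))))) → 5
  σ[c>8](π[c]((γ[z; SUM(h)→c](R) ∪ π[z,c](ρ[c/a]((R ⋈[h=a] T)))))) → 1
E2 stepwise |·|:
  R → 5
  T → 5
  (R ⋈[h=a] T) → 2
  ρ[c/a]((R ⋈[h=a] T)) → 2
  π[z,c](ρ[c/a]((R ⋈[h=a] T))) → 2
  R → 5
  γ[z; SUM(h)→c](R) → 3
  (π[z,c](ρ[c/a]((R ⋈[h=a] T))) ∪ γ[z; SUM(h)→c](R)) → 5
  π[c]((π[z,c](ρ[c/a]((R ⋈[h=a] T))) ∪ γ[z; SUM(h)→c](R))) → 5
  σ[c>8](π[c]((π[z,c](ρ[c/a]((R ⋈[h=a] T))) ∪ γ[z; SUM(h)→c](R)))) → 1

E1 and E2 produce the same multiset:
c
10

yes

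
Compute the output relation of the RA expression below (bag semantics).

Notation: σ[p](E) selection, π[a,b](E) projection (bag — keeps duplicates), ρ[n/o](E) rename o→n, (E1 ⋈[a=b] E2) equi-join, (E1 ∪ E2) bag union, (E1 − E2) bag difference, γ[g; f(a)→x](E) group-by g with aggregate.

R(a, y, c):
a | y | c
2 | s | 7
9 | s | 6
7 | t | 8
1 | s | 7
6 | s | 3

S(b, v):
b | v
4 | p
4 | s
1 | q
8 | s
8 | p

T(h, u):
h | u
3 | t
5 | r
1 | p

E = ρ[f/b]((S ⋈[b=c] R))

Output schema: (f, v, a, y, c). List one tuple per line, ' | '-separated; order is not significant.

Subexpression sizes:
  S → 5
  R → 5
  (S ⋈[b=c] R) → 2
  ρ[f/b]((S ⋈[b=c] R)) → 2

== RESULT ==
f | v | a | y | c
8 | p | 7 | t | 8
8 | s | 7 | t | 8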